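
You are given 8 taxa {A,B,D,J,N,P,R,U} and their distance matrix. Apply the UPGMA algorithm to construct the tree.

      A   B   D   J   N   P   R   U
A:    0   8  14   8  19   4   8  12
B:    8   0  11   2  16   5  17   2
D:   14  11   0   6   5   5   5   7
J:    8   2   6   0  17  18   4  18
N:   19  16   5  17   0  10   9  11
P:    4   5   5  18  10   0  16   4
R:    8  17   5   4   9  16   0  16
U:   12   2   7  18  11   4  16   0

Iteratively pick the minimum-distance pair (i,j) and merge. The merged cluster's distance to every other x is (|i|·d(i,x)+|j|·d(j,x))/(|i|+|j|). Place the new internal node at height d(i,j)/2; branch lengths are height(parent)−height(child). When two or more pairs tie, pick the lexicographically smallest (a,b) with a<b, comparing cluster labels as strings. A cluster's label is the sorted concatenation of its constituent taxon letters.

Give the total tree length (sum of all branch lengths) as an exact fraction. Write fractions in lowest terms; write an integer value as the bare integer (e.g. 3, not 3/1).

1783/60

step 1: merge (B,J) at d=2; branch lengths B→1, J→1; new cluster BJ
  updated: d(A,BJ)=8, d(BJ,D)=17/2, d(BJ,N)=33/2, d(BJ,P)=23/2, d(BJ,R)=21/2, d(BJ,U)=10
step 2: merge (A,P) at d=4; branch lengths A→2, P→2; new cluster AP
  updated: d(AP,BJ)=39/4, d(AP,D)=19/2, d(AP,N)=29/2, d(AP,R)=12, d(AP,U)=8
step 3: merge (D,N) at d=5; branch lengths D→5/2, N→5/2; new cluster DN
  updated: d(AP,DN)=12, d(BJ,DN)=25/2, d(DN,R)=7, d(DN,U)=9
step 4: merge (DN,R) at d=7; branch lengths DN→1, R→7/2; new cluster DNR
  updated: d(AP,DNR)=12, d(BJ,DNR)=71/6, d(DNR,U)=34/3
step 5: merge (AP,U) at d=8; branch lengths AP→2, U→4; new cluster APU
  updated: d(APU,BJ)=59/6, d(APU,DNR)=106/9
step 6: merge (APU,BJ) at d=59/6; branch lengths APU→11/12, BJ→47/12; new cluster ABJPU
  updated: d(ABJPU,DNR)=59/5
step 7: merge (ABJPU,DNR) at d=59/5; branch lengths ABJPU→59/60, DNR→12/5; new cluster ABDJNPRU
final tree: ((((A:2,P:2):2,U:4):11/12,(B:1,J:1):47/12):59/60,((D:5/2,N:5/2):1,R:7/2):12/5)
total length: 1783/60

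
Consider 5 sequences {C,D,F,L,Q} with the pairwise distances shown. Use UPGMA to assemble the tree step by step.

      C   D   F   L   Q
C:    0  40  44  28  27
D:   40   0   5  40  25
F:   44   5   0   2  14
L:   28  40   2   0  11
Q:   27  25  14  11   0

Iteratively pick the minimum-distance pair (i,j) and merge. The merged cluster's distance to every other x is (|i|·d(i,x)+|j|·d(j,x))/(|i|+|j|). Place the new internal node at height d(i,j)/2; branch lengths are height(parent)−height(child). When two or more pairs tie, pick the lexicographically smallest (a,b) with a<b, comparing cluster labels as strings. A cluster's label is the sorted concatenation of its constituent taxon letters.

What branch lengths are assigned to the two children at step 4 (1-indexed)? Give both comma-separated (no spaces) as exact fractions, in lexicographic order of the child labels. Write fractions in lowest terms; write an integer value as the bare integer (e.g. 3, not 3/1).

step 1: merge (F,L) at d=2; branch lengths F→1, L→1; new cluster FL
  updated: d(C,FL)=36, d(D,FL)=45/2, d(FL,Q)=25/2
step 2: merge (FL,Q) at d=25/2; branch lengths FL→21/4, Q→25/4; new cluster FLQ
  updated: d(C,FLQ)=33, d(D,FLQ)=70/3
step 3: merge (D,FLQ) at d=70/3; branch lengths D→35/3, FLQ→65/12; new cluster DFLQ
  updated: d(C,DFLQ)=139/4
step 4: merge (C,DFLQ) at d=139/4; branch lengths C→139/8, DFLQ→137/24; new cluster CDFLQ
final tree: (C:139/8,(D:35/3,((F:1,L:1):21/4,Q:25/4):65/12):137/24)
total length: 161/3

139/8,137/24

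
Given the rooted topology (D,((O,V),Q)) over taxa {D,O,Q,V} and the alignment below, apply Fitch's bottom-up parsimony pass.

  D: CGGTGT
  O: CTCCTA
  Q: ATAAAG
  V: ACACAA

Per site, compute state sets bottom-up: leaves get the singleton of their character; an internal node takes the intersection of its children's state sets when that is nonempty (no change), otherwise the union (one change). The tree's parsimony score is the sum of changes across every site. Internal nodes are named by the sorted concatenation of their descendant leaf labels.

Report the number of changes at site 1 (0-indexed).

2

[col 0] OV: children O:{C}, V:{A} ∪→ {A,C}; cost 1
[col 0] OQV: children OV:{A,C}, Q:{A} ∩→ {A}; cost 0
[col 0] DOQV: children D:{C}, OQV:{A} ∪→ {A,C}; cost 1
[col 1] OV: children O:{T}, V:{C} ∪→ {C,T}; cost 1
[col 1] OQV: children OV:{C,T}, Q:{T} ∩→ {T}; cost 0
[col 1] DOQV: children D:{G}, OQV:{T} ∪→ {G,T}; cost 1
[col 2] OV: children O:{C}, V:{A} ∪→ {A,C}; cost 1
[col 2] OQV: children OV:{A,C}, Q:{A} ∩→ {A}; cost 0
[col 2] DOQV: children D:{G}, OQV:{A} ∪→ {A,G}; cost 1
[col 3] OV: children O:{C}, V:{C} ∩→ {C}; cost 0
[col 3] OQV: children OV:{C}, Q:{A} ∪→ {A,C}; cost 1
[col 3] DOQV: children D:{T}, OQV:{A,C} ∪→ {A,C,T}; cost 1
[col 4] OV: children O:{T}, V:{A} ∪→ {A,T}; cost 1
[col 4] OQV: children OV:{A,T}, Q:{A} ∩→ {A}; cost 0
[col 4] DOQV: children D:{G}, OQV:{A} ∪→ {A,G}; cost 1
[col 5] OV: children O:{A}, V:{A} ∩→ {A}; cost 0
[col 5] OQV: children OV:{A}, Q:{G} ∪→ {A,G}; cost 1
[col 5] DOQV: children D:{T}, OQV:{A,G} ∪→ {A,G,T}; cost 1
per-site changes: [2, 2, 2, 2, 2, 2]; total = 12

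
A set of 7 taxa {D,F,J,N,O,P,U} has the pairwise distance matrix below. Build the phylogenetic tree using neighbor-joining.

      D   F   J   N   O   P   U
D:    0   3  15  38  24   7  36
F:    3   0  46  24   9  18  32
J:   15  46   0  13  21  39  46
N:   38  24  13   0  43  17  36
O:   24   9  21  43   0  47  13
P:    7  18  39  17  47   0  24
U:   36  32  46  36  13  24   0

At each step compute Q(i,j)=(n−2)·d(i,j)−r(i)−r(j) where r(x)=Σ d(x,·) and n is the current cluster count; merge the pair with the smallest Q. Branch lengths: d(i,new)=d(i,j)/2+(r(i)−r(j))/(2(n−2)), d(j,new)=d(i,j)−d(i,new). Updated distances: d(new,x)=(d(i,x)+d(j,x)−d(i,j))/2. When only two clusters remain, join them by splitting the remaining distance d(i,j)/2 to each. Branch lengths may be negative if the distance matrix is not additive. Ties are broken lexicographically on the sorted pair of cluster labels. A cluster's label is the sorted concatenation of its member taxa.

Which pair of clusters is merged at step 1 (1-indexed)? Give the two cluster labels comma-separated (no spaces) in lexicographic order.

J,N

iteration 1: select J,N (d=13, Q=-286); attach at lengths (37/5, 28/5); label the merged cluster JN
  updated: d(D,JN)=20, d(F,JN)=57/2, d(JN,O)=51/2, d(JN,P)=43/2, d(JN,U)=69/2
iteration 2: select O,U (d=13, Q=-206); attach at lengths (31/8, 73/8); label the merged cluster OU
  updated: d(D,OU)=47/2, d(F,OU)=14, d(JN,OU)=47/2, d(OU,P)=29
iteration 3: select JN,OU (d=47/2, Q=-113); attach at lengths (37/3, 67/6); label the merged cluster JNOU
  updated: d(D,JNOU)=10, d(F,JNOU)=19/2, d(JNOU,P)=27/2
iteration 4: select D,F (d=3, Q=-89/2); attach at lengths (-9/8, 33/8); label the merged cluster DF
  updated: d(DF,JNOU)=33/4, d(DF,P)=11
iteration 5: select DF,JNOU (d=33/4, Q=-131/4); attach at lengths (23/8, 43/8); label the merged cluster DFJNOU
  updated: d(DFJNOU,P)=65/8
iteration 6: select DFJNOU,P (d=65/8); attach at lengths (65/16, 65/16); label the merged cluster DFJNOPU
final tree: (((D:-9/8,F:33/8):23/8,((J:37/5,N:28/5):37/3,(O:31/8,U:73/8):67/6):43/8):65/16,P:65/16)
total length: 551/8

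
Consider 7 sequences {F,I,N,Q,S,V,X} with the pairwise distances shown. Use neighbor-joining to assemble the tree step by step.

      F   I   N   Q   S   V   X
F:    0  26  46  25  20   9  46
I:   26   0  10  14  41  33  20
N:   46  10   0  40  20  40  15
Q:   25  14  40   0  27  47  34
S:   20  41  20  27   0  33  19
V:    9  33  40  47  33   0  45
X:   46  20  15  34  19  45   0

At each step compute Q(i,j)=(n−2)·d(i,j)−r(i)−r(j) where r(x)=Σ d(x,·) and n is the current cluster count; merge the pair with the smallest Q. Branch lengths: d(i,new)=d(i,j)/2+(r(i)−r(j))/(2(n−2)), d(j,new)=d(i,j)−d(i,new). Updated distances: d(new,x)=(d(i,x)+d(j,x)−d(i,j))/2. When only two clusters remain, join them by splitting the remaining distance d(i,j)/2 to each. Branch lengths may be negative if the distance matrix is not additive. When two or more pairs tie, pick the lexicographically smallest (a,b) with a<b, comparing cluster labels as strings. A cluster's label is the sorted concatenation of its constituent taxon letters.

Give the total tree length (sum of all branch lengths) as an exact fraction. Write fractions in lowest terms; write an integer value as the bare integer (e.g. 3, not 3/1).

1245/16

iteration 1: select F,V (d=9, Q=-334); attach at lengths (1, 8); label the merged cluster FV
  updated: d(FV,I)=25, d(FV,N)=77/2, d(FV,Q)=63/2, d(FV,S)=22, d(FV,X)=41
iteration 2: select I,Q (d=14, Q=-401/2); attach at lengths (39/16, 185/16); label the merged cluster IQ
  updated: d(FV,IQ)=85/4, d(IQ,N)=18, d(IQ,S)=27, d(IQ,X)=20
iteration 3: select FV,IQ (d=85/4, Q=-581/4); attach at lengths (401/24, 109/24); label the merged cluster FIQV
  updated: d(FIQV,N)=141/8, d(FIQV,S)=111/8, d(FIQV,X)=159/8
iteration 4: select FIQV,S (d=111/8, Q=-153/2); attach at lengths (105/16, 117/16); label the merged cluster FIQSV
  updated: d(FIQSV,N)=95/8, d(FIQSV,X)=25/2
iteration 5: select FIQSV,N (d=95/8, Q=-315/8); attach at lengths (75/16, 115/16); label the merged cluster FINQSV
  updated: d(FINQSV,X)=125/16
iteration 6: select FINQSV,X (d=125/16); attach at lengths (125/32, 125/32); label the merged cluster FINQSVX
final tree: (((((F:1,V:8):401/24,(I:39/16,Q:185/16):109/24):105/16,S:117/16):75/16,N:115/16):125/32,X:125/32)
total length: 1245/16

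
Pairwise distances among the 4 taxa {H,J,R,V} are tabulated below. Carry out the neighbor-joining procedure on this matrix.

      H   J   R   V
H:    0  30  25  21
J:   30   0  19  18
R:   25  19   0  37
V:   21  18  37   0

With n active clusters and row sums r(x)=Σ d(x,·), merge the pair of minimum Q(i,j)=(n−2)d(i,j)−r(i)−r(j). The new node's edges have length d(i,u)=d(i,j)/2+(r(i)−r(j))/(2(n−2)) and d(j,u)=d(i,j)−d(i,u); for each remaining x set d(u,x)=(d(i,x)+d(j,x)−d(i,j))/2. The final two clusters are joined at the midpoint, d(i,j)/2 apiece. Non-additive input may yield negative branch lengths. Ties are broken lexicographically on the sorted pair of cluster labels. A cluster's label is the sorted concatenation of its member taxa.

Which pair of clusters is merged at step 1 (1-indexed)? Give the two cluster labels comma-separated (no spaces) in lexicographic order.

H,V

iteration 1: select H,V (d=21, Q=-110); attach at lengths (21/2, 21/2); label the merged cluster HV
  updated: d(HV,J)=27/2, d(HV,R)=41/2
iteration 2: select HV,J (d=27/2, Q=-53); attach at lengths (15/2, 6); label the merged cluster HJV
  updated: d(HJV,R)=13
iteration 3: select HJV,R (d=13); attach at lengths (13/2, 13/2); label the merged cluster HJRV
final tree: (((H:21/2,V:21/2):15/2,J:6):13/2,R:13/2)
total length: 95/2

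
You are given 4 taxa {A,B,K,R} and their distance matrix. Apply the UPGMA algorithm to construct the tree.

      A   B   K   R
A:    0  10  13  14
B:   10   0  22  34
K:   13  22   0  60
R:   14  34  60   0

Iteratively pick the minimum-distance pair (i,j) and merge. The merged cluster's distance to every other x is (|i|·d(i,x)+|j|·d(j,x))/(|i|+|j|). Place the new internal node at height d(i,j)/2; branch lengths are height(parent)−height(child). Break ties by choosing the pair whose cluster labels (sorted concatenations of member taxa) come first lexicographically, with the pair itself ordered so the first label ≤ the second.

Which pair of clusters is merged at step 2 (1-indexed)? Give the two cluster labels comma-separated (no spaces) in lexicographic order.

AB,K

iteration 1: select A,B (d=10); attach at lengths (5, 5); label the merged cluster AB
  updated: d(AB,K)=35/2, d(AB,R)=24
iteration 2: select AB,K (d=35/2); attach at lengths (15/4, 35/4); label the merged cluster ABK
  updated: d(ABK,R)=36
iteration 3: select ABK,R (d=36); attach at lengths (37/4, 18); label the merged cluster ABKR
final tree: (((A:5,B:5):15/4,K:35/4):37/4,R:18)
total length: 199/4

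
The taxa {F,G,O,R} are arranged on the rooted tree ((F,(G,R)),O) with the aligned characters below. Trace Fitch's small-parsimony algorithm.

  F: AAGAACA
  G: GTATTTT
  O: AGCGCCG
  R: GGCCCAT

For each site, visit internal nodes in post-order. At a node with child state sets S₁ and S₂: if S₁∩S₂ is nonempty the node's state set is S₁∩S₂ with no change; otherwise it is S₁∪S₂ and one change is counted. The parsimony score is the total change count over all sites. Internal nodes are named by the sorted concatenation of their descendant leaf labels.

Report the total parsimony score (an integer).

14

[col 0] GR: children G:{G}, R:{G} ∩→ {G}; cost 0
[col 0] FGR: children F:{A}, GR:{G} ∪→ {A,G}; cost 1
[col 0] FGOR: children FGR:{A,G}, O:{A} ∩→ {A}; cost 0
[col 1] GR: children G:{T}, R:{G} ∪→ {G,T}; cost 1
[col 1] FGR: children F:{A}, GR:{G,T} ∪→ {A,G,T}; cost 1
[col 1] FGOR: children FGR:{A,G,T}, O:{G} ∩→ {G}; cost 0
[col 2] GR: children G:{A}, R:{C} ∪→ {A,C}; cost 1
[col 2] FGR: children F:{G}, GR:{A,C} ∪→ {A,C,G}; cost 1
[col 2] FGOR: children FGR:{A,C,G}, O:{C} ∩→ {C}; cost 0
[col 3] GR: children G:{T}, R:{C} ∪→ {C,T}; cost 1
[col 3] FGR: children F:{A}, GR:{C,T} ∪→ {A,C,T}; cost 1
[col 3] FGOR: children FGR:{A,C,T}, O:{G} ∪→ {A,C,G,T}; cost 1
[col 4] GR: children G:{T}, R:{C} ∪→ {C,T}; cost 1
[col 4] FGR: children F:{A}, GR:{C,T} ∪→ {A,C,T}; cost 1
[col 4] FGOR: children FGR:{A,C,T}, O:{C} ∩→ {C}; cost 0
[col 5] GR: children G:{T}, R:{A} ∪→ {A,T}; cost 1
[col 5] FGR: children F:{C}, GR:{A,T} ∪→ {A,C,T}; cost 1
[col 5] FGOR: children FGR:{A,C,T}, O:{C} ∩→ {C}; cost 0
[col 6] GR: children G:{T}, R:{T} ∩→ {T}; cost 0
[col 6] FGR: children F:{A}, GR:{T} ∪→ {A,T}; cost 1
[col 6] FGOR: children FGR:{A,T}, O:{G} ∪→ {A,G,T}; cost 1
per-site changes: [1, 2, 2, 3, 2, 2, 2]; total = 14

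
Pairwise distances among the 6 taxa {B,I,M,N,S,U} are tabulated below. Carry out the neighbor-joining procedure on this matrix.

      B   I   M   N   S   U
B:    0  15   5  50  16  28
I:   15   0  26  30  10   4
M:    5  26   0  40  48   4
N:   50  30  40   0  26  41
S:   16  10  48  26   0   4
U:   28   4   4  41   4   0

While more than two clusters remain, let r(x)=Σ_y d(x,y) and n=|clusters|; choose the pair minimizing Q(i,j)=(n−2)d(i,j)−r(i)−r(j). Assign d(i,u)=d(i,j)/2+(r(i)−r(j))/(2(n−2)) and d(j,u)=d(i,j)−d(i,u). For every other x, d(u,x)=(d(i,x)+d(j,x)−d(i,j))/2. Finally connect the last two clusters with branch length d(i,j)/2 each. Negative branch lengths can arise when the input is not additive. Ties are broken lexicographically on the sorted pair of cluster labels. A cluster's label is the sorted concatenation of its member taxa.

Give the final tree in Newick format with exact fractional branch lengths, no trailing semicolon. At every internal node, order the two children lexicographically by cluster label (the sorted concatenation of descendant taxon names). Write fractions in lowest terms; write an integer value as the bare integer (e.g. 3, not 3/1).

1. join B+M (d=5, Q=-217) ⇒ BM; edges |B|=11/8, |M|=29/8
  updated: d(BM,I)=18, d(BM,N)=85/2, d(BM,S)=59/2, d(BM,U)=27/2
2. join N+S (d=26, Q=-131) ⇒ NS; edges |N|=74/3, |S|=4/3
  updated: d(BM,NS)=23, d(I,NS)=7, d(NS,U)=19/2
3. join BM+U (d=27/2, Q=-109/2) ⇒ BMU; edges |BM|=109/8, |U|=-1/8
  updated: d(BMU,I)=17/4, d(BMU,NS)=19/2
4. join BMU+I (d=17/4, Q=-83/4) ⇒ BIMU; edges |BMU|=27/8, |I|=7/8
  updated: d(BIMU,NS)=49/8
5. join BIMU+NS (d=49/8) ⇒ BIMNSU; edges |BIMU|=49/16, |NS|=49/16
final tree: ((((B:11/8,M:29/8):109/8,U:-1/8):27/8,I:7/8):49/16,(N:74/3,S:4/3):49/16)
total length: 439/8

((((B:11/8,M:29/8):109/8,U:-1/8):27/8,I:7/8):49/16,(N:74/3,S:4/3):49/16)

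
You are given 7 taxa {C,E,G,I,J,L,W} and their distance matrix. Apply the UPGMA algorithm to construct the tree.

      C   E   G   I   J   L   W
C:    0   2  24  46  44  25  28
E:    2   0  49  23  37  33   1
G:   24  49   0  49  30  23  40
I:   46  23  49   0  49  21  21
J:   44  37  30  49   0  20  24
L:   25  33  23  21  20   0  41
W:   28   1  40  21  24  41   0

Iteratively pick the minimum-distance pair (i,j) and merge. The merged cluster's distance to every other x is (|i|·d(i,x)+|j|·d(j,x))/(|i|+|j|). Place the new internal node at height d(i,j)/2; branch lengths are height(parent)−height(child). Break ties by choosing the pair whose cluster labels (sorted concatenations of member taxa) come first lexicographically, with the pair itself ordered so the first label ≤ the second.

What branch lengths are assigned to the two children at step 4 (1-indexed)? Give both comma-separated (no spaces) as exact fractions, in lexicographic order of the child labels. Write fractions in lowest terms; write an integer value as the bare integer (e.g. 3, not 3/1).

1. join E+W (d=1) ⇒ EW; edges |E|=1/2, |W|=1/2
  updated: d(C,EW)=15, d(EW,G)=89/2, d(EW,I)=22, d(EW,J)=61/2, d(EW,L)=37
2. join C+EW (d=15) ⇒ CEW; edges |C|=15/2, |EW|=7
  updated: d(CEW,G)=113/3, d(CEW,I)=30, d(CEW,J)=35, d(CEW,L)=33
3. join J+L (d=20) ⇒ JL; edges |J|=10, |L|=10
  updated: d(CEW,JL)=34, d(G,JL)=53/2, d(I,JL)=35
4. join G+JL (d=53/2) ⇒ GJL; edges |G|=53/4, |JL|=13/4
  updated: d(CEW,GJL)=317/9, d(GJL,I)=119/3
5. join CEW+I (d=30) ⇒ CEIW; edges |CEW|=15/2, |I|=15
  updated: d(CEIW,GJL)=109/3
6. join CEIW+GJL (d=109/3) ⇒ CEGIJLW; edges |CEIW|=19/6, |GJL|=59/12
final tree: (((C:15/2,(E:1/2,W:1/2):7):15/2,I:15):19/6,(G:53/4,(J:10,L:10):13/4):59/12)
total length: 991/12

53/4,13/4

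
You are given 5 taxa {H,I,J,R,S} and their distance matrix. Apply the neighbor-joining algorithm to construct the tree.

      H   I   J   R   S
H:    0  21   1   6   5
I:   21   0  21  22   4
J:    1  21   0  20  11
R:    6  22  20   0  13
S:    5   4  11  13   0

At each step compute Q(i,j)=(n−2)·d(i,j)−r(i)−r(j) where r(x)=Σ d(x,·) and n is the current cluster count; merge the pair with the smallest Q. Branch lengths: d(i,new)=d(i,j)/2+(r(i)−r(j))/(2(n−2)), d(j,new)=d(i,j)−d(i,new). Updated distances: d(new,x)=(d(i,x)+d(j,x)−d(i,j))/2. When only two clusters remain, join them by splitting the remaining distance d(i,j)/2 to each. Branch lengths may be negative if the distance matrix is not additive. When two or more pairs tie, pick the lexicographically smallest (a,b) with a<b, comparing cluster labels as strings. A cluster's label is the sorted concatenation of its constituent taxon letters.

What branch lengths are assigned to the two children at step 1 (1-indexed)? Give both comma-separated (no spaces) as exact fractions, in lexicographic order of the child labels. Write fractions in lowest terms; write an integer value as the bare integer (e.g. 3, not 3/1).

47/6,-23/6

1. join I+S (d=4, Q=-89) ⇒ IS; edges |I|=47/6, |S|=-23/6
  updated: d(H,IS)=11, d(IS,J)=14, d(IS,R)=31/2
2. join H+J (d=1, Q=-51) ⇒ HJ; edges |H|=-15/4, |J|=19/4
  updated: d(HJ,IS)=12, d(HJ,R)=25/2
3. join HJ+IS (d=12, Q=-40) ⇒ HIJS; edges |HJ|=9/2, |IS|=15/2
  updated: d(HIJS,R)=8
4. join HIJS+R (d=8) ⇒ HIJRS; edges |HIJS|=4, |R|=4
final tree: (((H:-15/4,J:19/4):9/2,(I:47/6,S:-23/6):15/2):4,R:4)
total length: 25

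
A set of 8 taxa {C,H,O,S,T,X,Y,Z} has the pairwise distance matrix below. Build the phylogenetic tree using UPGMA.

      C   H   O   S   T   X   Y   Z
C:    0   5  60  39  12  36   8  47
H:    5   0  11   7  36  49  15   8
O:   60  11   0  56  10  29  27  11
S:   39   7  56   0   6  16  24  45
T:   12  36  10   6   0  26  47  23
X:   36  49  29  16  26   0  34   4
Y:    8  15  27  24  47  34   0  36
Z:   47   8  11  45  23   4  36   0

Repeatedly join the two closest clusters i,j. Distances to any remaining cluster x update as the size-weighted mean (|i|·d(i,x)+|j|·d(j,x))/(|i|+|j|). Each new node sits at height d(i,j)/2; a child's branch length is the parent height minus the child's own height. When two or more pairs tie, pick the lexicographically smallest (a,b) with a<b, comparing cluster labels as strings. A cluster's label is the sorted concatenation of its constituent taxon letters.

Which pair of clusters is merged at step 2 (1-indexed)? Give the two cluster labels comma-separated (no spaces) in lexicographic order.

1. join X+Z (d=4) ⇒ XZ; edges |X|=2, |Z|=2
  updated: d(C,XZ)=83/2, d(H,XZ)=57/2, d(O,XZ)=20, d(S,XZ)=61/2, d(T,XZ)=49/2, d(XZ,Y)=35
2. join C+H (d=5) ⇒ CH; edges |C|=5/2, |H|=5/2
  updated: d(CH,O)=71/2, d(CH,S)=23, d(CH,T)=24, d(CH,XZ)=35, d(CH,Y)=23/2
3. join S+T (d=6) ⇒ ST; edges |S|=3, |T|=3
  updated: d(CH,ST)=47/2, d(O,ST)=33, d(ST,XZ)=55/2, d(ST,Y)=71/2
4. join CH+Y (d=23/2) ⇒ CHY; edges |CH|=13/4, |Y|=23/4
  updated: d(CHY,O)=98/3, d(CHY,ST)=55/2, d(CHY,XZ)=35
5. join O+XZ (d=20) ⇒ OXZ; edges |O|=10, |XZ|=8
  updated: d(CHY,OXZ)=308/9, d(OXZ,ST)=88/3
6. join CHY+ST (d=55/2) ⇒ CHSTY; edges |CHY|=8, |ST|=43/4
  updated: d(CHSTY,OXZ)=484/15
7. join CHSTY+OXZ (d=484/15) ⇒ CHOSTXYZ; edges |CHSTY|=143/60, |OXZ|=92/15
final tree: ((((C:5/2,H:5/2):13/4,Y:23/4):8,(S:3,T:3):43/4):143/60,(O:10,(X:2,Z:2):8):92/15)
total length: 1039/15

C,H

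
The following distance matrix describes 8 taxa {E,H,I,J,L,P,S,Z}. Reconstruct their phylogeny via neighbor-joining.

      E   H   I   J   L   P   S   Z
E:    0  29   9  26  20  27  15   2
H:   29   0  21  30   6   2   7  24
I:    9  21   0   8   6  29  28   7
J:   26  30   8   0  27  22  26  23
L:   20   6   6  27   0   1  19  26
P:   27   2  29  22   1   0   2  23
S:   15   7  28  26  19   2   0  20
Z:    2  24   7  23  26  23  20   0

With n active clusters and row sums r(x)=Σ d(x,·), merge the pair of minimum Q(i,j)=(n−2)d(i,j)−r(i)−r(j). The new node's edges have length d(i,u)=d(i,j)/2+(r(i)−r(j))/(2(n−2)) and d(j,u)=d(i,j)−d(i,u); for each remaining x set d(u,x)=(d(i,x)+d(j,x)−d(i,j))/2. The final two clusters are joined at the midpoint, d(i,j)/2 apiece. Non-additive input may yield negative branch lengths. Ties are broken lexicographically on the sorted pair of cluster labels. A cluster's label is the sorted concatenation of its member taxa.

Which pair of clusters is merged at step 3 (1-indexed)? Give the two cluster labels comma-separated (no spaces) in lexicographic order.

iteration 1: select E,Z (d=2, Q=-241); attach at lengths (5/4, 3/4); label the merged cluster EZ
  updated: d(EZ,H)=51/2, d(EZ,I)=7, d(EZ,J)=47/2, d(EZ,L)=22, d(EZ,P)=24, d(EZ,S)=33/2
iteration 2: select I,J (d=8, Q=-391/2); attach at lengths (1/4, 31/4); label the merged cluster IJ
  updated: d(EZ,IJ)=45/4, d(H,IJ)=43/2, d(IJ,L)=25/2, d(IJ,P)=43/2, d(IJ,S)=23
iteration 3: select EZ,IJ (d=45/4, Q=-144); attach at lengths (109/16, 71/16); label the merged cluster EIJZ
  updated: d(EIJZ,H)=143/8, d(EIJZ,L)=93/8, d(EIJZ,P)=137/8, d(EIJZ,S)=113/8
iteration 4: select EIJZ,L (d=93/8, Q=-127/2); attach at lengths (29/3, 47/24); label the merged cluster EIJLZ
  updated: d(EIJLZ,H)=49/8, d(EIJLZ,P)=13/4, d(EIJLZ,S)=43/4
iteration 5: select EIJLZ,H (d=49/8, Q=-23); attach at lengths (69/16, 29/16); label the merged cluster EHIJLZ
  updated: d(EHIJLZ,P)=-7/16, d(EHIJLZ,S)=93/16
iteration 6: select EHIJLZ,P (d=-7/16, Q=-59/8); attach at lengths (27/16, -17/8); label the merged cluster EHIJLPZ
  updated: d(EHIJLPZ,S)=33/8
iteration 7: select EHIJLPZ,S (d=33/8); attach at lengths (33/16, 33/16); label the merged cluster EHIJLPSZ
final tree: ((((((E:5/4,Z:3/4):109/16,(I:1/4,J:31/4):71/16):29/3,L:47/24):69/16,H:29/16):27/16,P:-17/8):33/16,S:33/16)
total length: 683/16

EZ,IJ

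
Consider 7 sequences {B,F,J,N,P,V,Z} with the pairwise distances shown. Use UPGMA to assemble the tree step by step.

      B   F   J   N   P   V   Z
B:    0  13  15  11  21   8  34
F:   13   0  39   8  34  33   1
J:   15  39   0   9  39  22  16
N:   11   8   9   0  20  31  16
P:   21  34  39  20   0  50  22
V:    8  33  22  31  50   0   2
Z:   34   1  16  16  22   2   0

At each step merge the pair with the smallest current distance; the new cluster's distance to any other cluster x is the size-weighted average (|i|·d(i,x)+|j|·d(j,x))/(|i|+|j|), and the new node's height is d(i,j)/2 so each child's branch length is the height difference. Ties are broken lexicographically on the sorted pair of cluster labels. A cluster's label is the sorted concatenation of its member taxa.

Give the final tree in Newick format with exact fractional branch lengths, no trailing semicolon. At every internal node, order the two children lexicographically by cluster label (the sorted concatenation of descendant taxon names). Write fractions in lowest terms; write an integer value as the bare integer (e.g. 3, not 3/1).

((((B:4,V:4):47/8,(J:9/2,N:9/2):43/8):3/16,(F:1/2,Z:1/2):153/16):87/16,P:31/2)

iteration 1: select F,Z (d=1); attach at lengths (1/2, 1/2); label the merged cluster FZ
  updated: d(B,FZ)=47/2, d(FZ,J)=55/2, d(FZ,N)=12, d(FZ,P)=28, d(FZ,V)=35/2
iteration 2: select B,V (d=8); attach at lengths (4, 4); label the merged cluster BV
  updated: d(BV,FZ)=41/2, d(BV,J)=37/2, d(BV,N)=21, d(BV,P)=71/2
iteration 3: select J,N (d=9); attach at lengths (9/2, 9/2); label the merged cluster JN
  updated: d(BV,JN)=79/4, d(FZ,JN)=79/4, d(JN,P)=59/2
iteration 4: select BV,JN (d=79/4); attach at lengths (47/8, 43/8); label the merged cluster BJNV
  updated: d(BJNV,FZ)=161/8, d(BJNV,P)=65/2
iteration 5: select BJNV,FZ (d=161/8); attach at lengths (3/16, 153/16); label the merged cluster BFJNVZ
  updated: d(BFJNVZ,P)=31
iteration 6: select BFJNVZ,P (d=31); attach at lengths (87/16, 31/2); label the merged cluster BFJNPVZ
final tree: ((((B:4,V:4):47/8,(J:9/2,N:9/2):43/8):3/16,(F:1/2,Z:1/2):153/16):87/16,P:31/2)
total length: 959/16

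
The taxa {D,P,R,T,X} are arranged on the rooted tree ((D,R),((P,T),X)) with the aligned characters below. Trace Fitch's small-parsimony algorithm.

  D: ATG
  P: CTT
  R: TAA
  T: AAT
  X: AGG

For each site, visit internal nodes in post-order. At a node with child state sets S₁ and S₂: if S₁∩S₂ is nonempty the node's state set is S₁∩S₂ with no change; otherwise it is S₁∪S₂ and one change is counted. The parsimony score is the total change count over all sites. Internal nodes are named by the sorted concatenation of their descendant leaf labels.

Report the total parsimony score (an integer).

[col 0] DR: children D:{A}, R:{T} ∪→ {A,T}; cost 1
[col 0] PT: children P:{C}, T:{A} ∪→ {A,C}; cost 1
[col 0] PTX: children PT:{A,C}, X:{A} ∩→ {A}; cost 0
[col 0] DPRTX: children DR:{A,T}, PTX:{A} ∩→ {A}; cost 0
[col 1] DR: children D:{T}, R:{A} ∪→ {A,T}; cost 1
[col 1] PT: children P:{T}, T:{A} ∪→ {A,T}; cost 1
[col 1] PTX: children PT:{A,T}, X:{G} ∪→ {A,G,T}; cost 1
[col 1] DPRTX: children DR:{A,T}, PTX:{A,G,T} ∩→ {A,T}; cost 0
[col 2] DR: children D:{G}, R:{A} ∪→ {A,G}; cost 1
[col 2] PT: children P:{T}, T:{T} ∩→ {T}; cost 0
[col 2] PTX: children PT:{T}, X:{G} ∪→ {G,T}; cost 1
[col 2] DPRTX: children DR:{A,G}, PTX:{G,T} ∩→ {G}; cost 0
per-site changes: [2, 3, 2]; total = 7

7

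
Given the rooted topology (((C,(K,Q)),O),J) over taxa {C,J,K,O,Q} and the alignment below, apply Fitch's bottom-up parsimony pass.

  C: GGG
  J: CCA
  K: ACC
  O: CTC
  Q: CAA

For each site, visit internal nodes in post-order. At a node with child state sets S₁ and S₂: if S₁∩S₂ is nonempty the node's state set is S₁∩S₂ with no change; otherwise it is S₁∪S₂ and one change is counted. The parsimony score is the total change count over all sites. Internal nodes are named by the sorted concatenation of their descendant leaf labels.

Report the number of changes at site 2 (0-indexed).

site 0, node KQ: K={A} ∪ Q={C} → {A,C} (+1)
site 0, node CKQ: C={G} ∪ KQ={A,C} → {A,C,G} (+1)
site 0, node CKOQ: CKQ={A,C,G} ∩ O={C} → {C} (+0)
site 0, node CJKOQ: CKOQ={C} ∩ J={C} → {C} (+0)
site 1, node KQ: K={C} ∪ Q={A} → {A,C} (+1)
site 1, node CKQ: C={G} ∪ KQ={A,C} → {A,C,G} (+1)
site 1, node CKOQ: CKQ={A,C,G} ∪ O={T} → {A,C,G,T} (+1)
site 1, node CJKOQ: CKOQ={A,C,G,T} ∩ J={C} → {C} (+0)
site 2, node KQ: K={C} ∪ Q={A} → {A,C} (+1)
site 2, node CKQ: C={G} ∪ KQ={A,C} → {A,C,G} (+1)
site 2, node CKOQ: CKQ={A,C,G} ∩ O={C} → {C} (+0)
site 2, node CJKOQ: CKOQ={C} ∪ J={A} → {A,C} (+1)
per-site changes: [2, 3, 3]; total = 8

3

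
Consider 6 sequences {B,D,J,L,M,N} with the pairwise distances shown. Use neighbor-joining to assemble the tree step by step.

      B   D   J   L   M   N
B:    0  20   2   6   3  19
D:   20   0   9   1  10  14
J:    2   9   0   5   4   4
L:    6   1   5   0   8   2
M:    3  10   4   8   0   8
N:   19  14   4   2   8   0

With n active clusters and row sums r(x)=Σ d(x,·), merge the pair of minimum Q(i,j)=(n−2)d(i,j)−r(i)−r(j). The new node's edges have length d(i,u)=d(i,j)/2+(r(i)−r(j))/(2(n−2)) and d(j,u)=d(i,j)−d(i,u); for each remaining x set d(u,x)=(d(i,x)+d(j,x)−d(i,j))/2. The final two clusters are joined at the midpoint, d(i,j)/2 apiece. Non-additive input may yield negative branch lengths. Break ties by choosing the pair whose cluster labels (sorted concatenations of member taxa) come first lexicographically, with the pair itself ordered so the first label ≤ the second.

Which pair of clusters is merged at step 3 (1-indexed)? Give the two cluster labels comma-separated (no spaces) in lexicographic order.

step 1: merge (D,L) at d=1, Q=-72; branch lengths D→9/2, L→-7/2; new cluster DL
  updated: d(B,DL)=25/2, d(DL,J)=13/2, d(DL,M)=17/2, d(DL,N)=15/2
step 2: merge (B,M) at d=3, Q=-51; branch lengths B→11/3, M→-2/3; new cluster BM
  updated: d(BM,DL)=9, d(BM,J)=3/2, d(BM,N)=12
step 3: merge (BM,J) at d=3/2, Q=-63/2; branch lengths BM→27/8, J→-15/8; new cluster BJM
  updated: d(BJM,DL)=7, d(BJM,N)=29/4
step 4: merge (BJM,DL) at d=7, Q=-87/4; branch lengths BJM→27/8, DL→29/8; new cluster BDJLM
  updated: d(BDJLM,N)=31/8
step 5: merge (BDJLM,N) at d=31/8; branch lengths BDJLM→31/16, N→31/16; new cluster BDJLMN
final tree: ((((B:11/3,M:-2/3):27/8,J:-15/8):27/8,(D:9/2,L:-7/2):29/8):31/16,N:31/16)
total length: 131/8

BM,J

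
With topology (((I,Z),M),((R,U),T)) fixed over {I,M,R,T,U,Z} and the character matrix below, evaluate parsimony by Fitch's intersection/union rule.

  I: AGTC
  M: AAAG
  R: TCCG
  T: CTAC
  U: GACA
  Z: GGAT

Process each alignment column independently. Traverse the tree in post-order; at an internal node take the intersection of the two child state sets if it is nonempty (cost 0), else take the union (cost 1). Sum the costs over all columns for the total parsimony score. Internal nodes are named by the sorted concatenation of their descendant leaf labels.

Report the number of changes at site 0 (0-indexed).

[col 0] IZ: children I:{A}, Z:{G} ∪→ {A,G}; cost 1
[col 0] IMZ: children IZ:{A,G}, M:{A} ∩→ {A}; cost 0
[col 0] RU: children R:{T}, U:{G} ∪→ {G,T}; cost 1
[col 0] RTU: children RU:{G,T}, T:{C} ∪→ {C,G,T}; cost 1
[col 0] IMRTUZ: children IMZ:{A}, RTU:{C,G,T} ∪→ {A,C,G,T}; cost 1
[col 1] IZ: children I:{G}, Z:{G} ∩→ {G}; cost 0
[col 1] IMZ: children IZ:{G}, M:{A} ∪→ {A,G}; cost 1
[col 1] RU: children R:{C}, U:{A} ∪→ {A,C}; cost 1
[col 1] RTU: children RU:{A,C}, T:{T} ∪→ {A,C,T}; cost 1
[col 1] IMRTUZ: children IMZ:{A,G}, RTU:{A,C,T} ∩→ {A}; cost 0
[col 2] IZ: children I:{T}, Z:{A} ∪→ {A,T}; cost 1
[col 2] IMZ: children IZ:{A,T}, M:{A} ∩→ {A}; cost 0
[col 2] RU: children R:{C}, U:{C} ∩→ {C}; cost 0
[col 2] RTU: children RU:{C}, T:{A} ∪→ {A,C}; cost 1
[col 2] IMRTUZ: children IMZ:{A}, RTU:{A,C} ∩→ {A}; cost 0
[col 3] IZ: children I:{C}, Z:{T} ∪→ {C,T}; cost 1
[col 3] IMZ: children IZ:{C,T}, M:{G} ∪→ {C,G,T}; cost 1
[col 3] RU: children R:{G}, U:{A} ∪→ {A,G}; cost 1
[col 3] RTU: children RU:{A,G}, T:{C} ∪→ {A,C,G}; cost 1
[col 3] IMRTUZ: children IMZ:{C,G,T}, RTU:{A,C,G} ∩→ {C,G}; cost 0
per-site changes: [4, 3, 2, 4]; total = 13

4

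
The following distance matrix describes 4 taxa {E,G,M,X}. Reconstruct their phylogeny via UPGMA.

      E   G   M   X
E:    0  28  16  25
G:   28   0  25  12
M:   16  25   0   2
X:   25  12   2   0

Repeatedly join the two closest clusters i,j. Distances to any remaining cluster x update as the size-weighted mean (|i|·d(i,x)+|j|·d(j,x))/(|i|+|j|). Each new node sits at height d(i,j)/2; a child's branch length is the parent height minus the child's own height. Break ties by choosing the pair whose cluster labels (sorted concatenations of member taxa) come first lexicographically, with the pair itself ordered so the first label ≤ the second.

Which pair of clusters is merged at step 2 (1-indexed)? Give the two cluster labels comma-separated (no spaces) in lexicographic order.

G,MX

step 1: merge (M,X) at d=2; branch lengths M→1, X→1; new cluster MX
  updated: d(E,MX)=41/2, d(G,MX)=37/2
step 2: merge (G,MX) at d=37/2; branch lengths G→37/4, MX→33/4; new cluster GMX
  updated: d(E,GMX)=23
step 3: merge (E,GMX) at d=23; branch lengths E→23/2, GMX→9/4; new cluster EGMX
final tree: (E:23/2,(G:37/4,(M:1,X:1):33/4):9/4)
total length: 133/4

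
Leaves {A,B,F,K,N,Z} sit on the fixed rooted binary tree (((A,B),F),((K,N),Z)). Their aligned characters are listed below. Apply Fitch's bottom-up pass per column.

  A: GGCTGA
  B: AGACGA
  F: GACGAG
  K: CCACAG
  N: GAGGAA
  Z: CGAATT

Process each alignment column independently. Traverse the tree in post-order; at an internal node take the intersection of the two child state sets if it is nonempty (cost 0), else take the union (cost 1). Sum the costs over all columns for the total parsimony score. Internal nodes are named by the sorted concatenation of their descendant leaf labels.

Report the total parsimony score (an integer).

site 0, node AB: A={G} ∪ B={A} → {A,G} (+1)
site 0, node ABF: AB={A,G} ∩ F={G} → {G} (+0)
site 0, node KN: K={C} ∪ N={G} → {C,G} (+1)
site 0, node KNZ: KN={C,G} ∩ Z={C} → {C} (+0)
site 0, node ABFKNZ: ABF={G} ∪ KNZ={C} → {C,G} (+1)
site 1, node AB: A={G} ∩ B={G} → {G} (+0)
site 1, node ABF: AB={G} ∪ F={A} → {A,G} (+1)
site 1, node KN: K={C} ∪ N={A} → {A,C} (+1)
site 1, node KNZ: KN={A,C} ∪ Z={G} → {A,C,G} (+1)
site 1, node ABFKNZ: ABF={A,G} ∩ KNZ={A,C,G} → {A,G} (+0)
site 2, node AB: A={C} ∪ B={A} → {A,C} (+1)
site 2, node ABF: AB={A,C} ∩ F={C} → {C} (+0)
site 2, node KN: K={A} ∪ N={G} → {A,G} (+1)
site 2, node KNZ: KN={A,G} ∩ Z={A} → {A} (+0)
site 2, node ABFKNZ: ABF={C} ∪ KNZ={A} → {A,C} (+1)
site 3, node AB: A={T} ∪ B={C} → {C,T} (+1)
site 3, node ABF: AB={C,T} ∪ F={G} → {C,G,T} (+1)
site 3, node KN: K={C} ∪ N={G} → {C,G} (+1)
site 3, node KNZ: KN={C,G} ∪ Z={A} → {A,C,G} (+1)
site 3, node ABFKNZ: ABF={C,G,T} ∩ KNZ={A,C,G} → {C,G} (+0)
site 4, node AB: A={G} ∩ B={G} → {G} (+0)
site 4, node ABF: AB={G} ∪ F={A} → {A,G} (+1)
site 4, node KN: K={A} ∩ N={A} → {A} (+0)
site 4, node KNZ: KN={A} ∪ Z={T} → {A,T} (+1)
site 4, node ABFKNZ: ABF={A,G} ∩ KNZ={A,T} → {A} (+0)
site 5, node AB: A={A} ∩ B={A} → {A} (+0)
site 5, node ABF: AB={A} ∪ F={G} → {A,G} (+1)
site 5, node KN: K={G} ∪ N={A} → {A,G} (+1)
site 5, node KNZ: KN={A,G} ∪ Z={T} → {A,G,T} (+1)
site 5, node ABFKNZ: ABF={A,G} ∩ KNZ={A,G,T} → {A,G} (+0)
per-site changes: [3, 3, 3, 4, 2, 3]; total = 18

18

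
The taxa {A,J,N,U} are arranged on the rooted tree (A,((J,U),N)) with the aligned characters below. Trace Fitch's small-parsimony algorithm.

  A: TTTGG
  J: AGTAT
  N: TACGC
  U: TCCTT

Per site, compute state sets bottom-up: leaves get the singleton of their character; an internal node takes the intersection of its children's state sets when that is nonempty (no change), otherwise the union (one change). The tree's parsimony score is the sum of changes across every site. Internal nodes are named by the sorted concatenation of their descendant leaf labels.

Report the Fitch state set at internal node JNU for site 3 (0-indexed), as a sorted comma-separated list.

[col 0] JU: children J:{A}, U:{T} ∪→ {A,T}; cost 1
[col 0] JNU: children JU:{A,T}, N:{T} ∩→ {T}; cost 0
[col 0] AJNU: children A:{T}, JNU:{T} ∩→ {T}; cost 0
[col 1] JU: children J:{G}, U:{C} ∪→ {C,G}; cost 1
[col 1] JNU: children JU:{C,G}, N:{A} ∪→ {A,C,G}; cost 1
[col 1] AJNU: children A:{T}, JNU:{A,C,G} ∪→ {A,C,G,T}; cost 1
[col 2] JU: children J:{T}, U:{C} ∪→ {C,T}; cost 1
[col 2] JNU: children JU:{C,T}, N:{C} ∩→ {C}; cost 0
[col 2] AJNU: children A:{T}, JNU:{C} ∪→ {C,T}; cost 1
[col 3] JU: children J:{A}, U:{T} ∪→ {A,T}; cost 1
[col 3] JNU: children JU:{A,T}, N:{G} ∪→ {A,G,T}; cost 1
[col 3] AJNU: children A:{G}, JNU:{A,G,T} ∩→ {G}; cost 0
[col 4] JU: children J:{T}, U:{T} ∩→ {T}; cost 0
[col 4] JNU: children JU:{T}, N:{C} ∪→ {C,T}; cost 1
[col 4] AJNU: children A:{G}, JNU:{C,T} ∪→ {C,G,T}; cost 1
per-site changes: [1, 3, 2, 2, 2]; total = 10

A,G,T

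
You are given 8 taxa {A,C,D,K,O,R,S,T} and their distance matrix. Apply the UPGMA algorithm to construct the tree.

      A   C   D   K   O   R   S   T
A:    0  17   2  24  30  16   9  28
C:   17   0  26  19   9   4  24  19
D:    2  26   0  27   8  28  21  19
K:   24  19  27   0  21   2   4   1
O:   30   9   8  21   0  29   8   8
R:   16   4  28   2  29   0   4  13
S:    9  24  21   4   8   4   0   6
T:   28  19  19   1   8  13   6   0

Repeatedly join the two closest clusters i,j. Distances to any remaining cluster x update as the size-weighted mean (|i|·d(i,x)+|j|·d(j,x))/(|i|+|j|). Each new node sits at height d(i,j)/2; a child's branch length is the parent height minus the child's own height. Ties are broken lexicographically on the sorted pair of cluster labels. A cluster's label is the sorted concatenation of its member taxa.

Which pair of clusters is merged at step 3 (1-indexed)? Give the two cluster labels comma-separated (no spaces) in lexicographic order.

iteration 1: select K,T (d=1); attach at lengths (1/2, 1/2); label the merged cluster KT
  updated: d(A,KT)=26, d(C,KT)=19, d(D,KT)=23, d(KT,O)=29/2, d(KT,R)=15/2, d(KT,S)=5
iteration 2: select A,D (d=2); attach at lengths (1, 1); label the merged cluster AD
  updated: d(AD,C)=43/2, d(AD,KT)=49/2, d(AD,O)=19, d(AD,R)=22, d(AD,S)=15
iteration 3: select C,R (d=4); attach at lengths (2, 2); label the merged cluster CR
  updated: d(AD,CR)=87/4, d(CR,KT)=53/4, d(CR,O)=19, d(CR,S)=14
iteration 4: select KT,S (d=5); attach at lengths (2, 5/2); label the merged cluster KST
  updated: d(AD,KST)=64/3, d(CR,KST)=27/2, d(KST,O)=37/3
iteration 5: select KST,O (d=37/3); attach at lengths (11/3, 37/6); label the merged cluster KOST
  updated: d(AD,KOST)=83/4, d(CR,KOST)=119/8
iteration 6: select CR,KOST (d=119/8); attach at lengths (87/16, 61/48); label the merged cluster CKORST
  updated: d(AD,CKORST)=253/12
iteration 7: select AD,CKORST (d=253/12); attach at lengths (229/24, 149/48); label the merged cluster ACDKORST
final tree: ((A:1,D:1):229/24,((C:2,R:2):87/16,(((K:1/2,T:1/2):2,S:5/2):11/3,O:37/6):61/48):149/48)
total length: 651/16

C,R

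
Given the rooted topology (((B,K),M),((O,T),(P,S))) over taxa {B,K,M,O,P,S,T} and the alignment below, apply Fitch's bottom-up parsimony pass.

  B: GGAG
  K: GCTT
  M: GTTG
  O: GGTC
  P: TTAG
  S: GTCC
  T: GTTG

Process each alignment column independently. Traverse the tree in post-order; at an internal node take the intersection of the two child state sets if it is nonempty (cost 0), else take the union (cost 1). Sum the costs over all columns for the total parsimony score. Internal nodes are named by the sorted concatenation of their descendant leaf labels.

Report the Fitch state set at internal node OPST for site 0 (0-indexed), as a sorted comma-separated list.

G

BK@0: {G} ∩ {G} = {G} (intersection, +0)
BKM@0: {G} ∩ {G} = {G} (intersection, +0)
OT@0: {G} ∩ {G} = {G} (intersection, +0)
PS@0: {T} ∪ {G} = {G,T} (union, +1)
OPST@0: {G} ∩ {G,T} = {G} (intersection, +0)
BKMOPST@0: {G} ∩ {G} = {G} (intersection, +0)
BK@1: {G} ∪ {C} = {C,G} (union, +1)
BKM@1: {C,G} ∪ {T} = {C,G,T} (union, +1)
OT@1: {G} ∪ {T} = {G,T} (union, +1)
PS@1: {T} ∩ {T} = {T} (intersection, +0)
OPST@1: {G,T} ∩ {T} = {T} (intersection, +0)
BKMOPST@1: {C,G,T} ∩ {T} = {T} (intersection, +0)
BK@2: {A} ∪ {T} = {A,T} (union, +1)
BKM@2: {A,T} ∩ {T} = {T} (intersection, +0)
OT@2: {T} ∩ {T} = {T} (intersection, +0)
PS@2: {A} ∪ {C} = {A,C} (union, +1)
OPST@2: {T} ∪ {A,C} = {A,C,T} (union, +1)
BKMOPST@2: {T} ∩ {A,C,T} = {T} (intersection, +0)
BK@3: {G} ∪ {T} = {G,T} (union, +1)
BKM@3: {G,T} ∩ {G} = {G} (intersection, +0)
OT@3: {C} ∪ {G} = {C,G} (union, +1)
PS@3: {G} ∪ {C} = {C,G} (union, +1)
OPST@3: {C,G} ∩ {C,G} = {C,G} (intersection, +0)
BKMOPST@3: {G} ∩ {C,G} = {G} (intersection, +0)
per-site changes: [1, 3, 3, 3]; total = 10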